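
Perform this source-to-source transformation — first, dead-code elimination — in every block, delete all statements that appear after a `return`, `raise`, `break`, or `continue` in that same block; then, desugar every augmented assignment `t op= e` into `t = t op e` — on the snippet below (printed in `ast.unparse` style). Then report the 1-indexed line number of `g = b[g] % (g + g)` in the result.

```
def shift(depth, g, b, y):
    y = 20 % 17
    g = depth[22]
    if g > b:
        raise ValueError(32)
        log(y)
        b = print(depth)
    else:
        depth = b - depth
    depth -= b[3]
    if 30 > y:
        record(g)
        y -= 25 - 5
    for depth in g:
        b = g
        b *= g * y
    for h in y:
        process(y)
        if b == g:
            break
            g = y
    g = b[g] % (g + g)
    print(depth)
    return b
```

Transformed code:
def shift(depth, g, b, y):
    y = 20 % 17
    g = depth[22]
    if g > b:
        raise ValueError(32)
    else:
        depth = b - depth
    depth = depth - b[3]
    if 30 > y:
        record(g)
        y = y - (25 - 5)
    for depth in g:
        b = g
        b = b * (g * y)
    for h in y:
        process(y)
        if b == g:
            break
    g = b[g] % (g + g)
    print(depth)
    return b

19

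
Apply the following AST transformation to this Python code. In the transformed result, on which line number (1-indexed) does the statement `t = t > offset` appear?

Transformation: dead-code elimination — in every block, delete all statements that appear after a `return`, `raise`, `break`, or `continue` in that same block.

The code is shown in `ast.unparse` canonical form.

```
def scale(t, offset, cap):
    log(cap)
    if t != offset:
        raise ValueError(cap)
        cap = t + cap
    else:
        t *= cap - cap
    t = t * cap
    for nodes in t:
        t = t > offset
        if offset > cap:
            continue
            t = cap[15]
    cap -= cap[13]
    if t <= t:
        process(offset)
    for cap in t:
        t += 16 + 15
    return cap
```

9

Transformed code:
def scale(t, offset, cap):
    log(cap)
    if t != offset:
        raise ValueError(cap)
    else:
        t *= cap - cap
    t = t * cap
    for nodes in t:
        t = t > offset
        if offset > cap:
            continue
    cap -= cap[13]
    if t <= t:
        process(offset)
    for cap in t:
        t += 16 + 15
    return cap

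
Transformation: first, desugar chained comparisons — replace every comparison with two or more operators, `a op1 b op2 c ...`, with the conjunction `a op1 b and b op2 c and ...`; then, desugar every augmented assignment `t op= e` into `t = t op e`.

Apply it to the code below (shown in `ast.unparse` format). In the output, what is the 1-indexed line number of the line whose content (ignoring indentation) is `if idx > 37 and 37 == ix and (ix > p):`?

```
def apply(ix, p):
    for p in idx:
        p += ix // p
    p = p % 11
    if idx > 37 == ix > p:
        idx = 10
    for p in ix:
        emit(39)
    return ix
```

5

Transformed code:
def apply(ix, p):
    for p in idx:
        p = p + ix // p
    p = p % 11
    if idx > 37 and 37 == ix and (ix > p):
        idx = 10
    for p in ix:
        emit(39)
    return ix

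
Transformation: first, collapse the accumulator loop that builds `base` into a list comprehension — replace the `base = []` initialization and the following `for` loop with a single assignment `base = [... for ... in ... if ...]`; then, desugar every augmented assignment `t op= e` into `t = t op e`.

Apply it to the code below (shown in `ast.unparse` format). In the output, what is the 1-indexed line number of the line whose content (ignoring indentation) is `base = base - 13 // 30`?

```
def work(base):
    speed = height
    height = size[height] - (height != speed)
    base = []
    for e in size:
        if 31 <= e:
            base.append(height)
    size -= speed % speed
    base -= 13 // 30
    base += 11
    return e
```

Transformed code:
def work(base):
    speed = height
    height = size[height] - (height != speed)
    base = [height for e in size if 31 <= e]
    size = size - speed % speed
    base = base - 13 // 30
    base = base + 11
    return e

6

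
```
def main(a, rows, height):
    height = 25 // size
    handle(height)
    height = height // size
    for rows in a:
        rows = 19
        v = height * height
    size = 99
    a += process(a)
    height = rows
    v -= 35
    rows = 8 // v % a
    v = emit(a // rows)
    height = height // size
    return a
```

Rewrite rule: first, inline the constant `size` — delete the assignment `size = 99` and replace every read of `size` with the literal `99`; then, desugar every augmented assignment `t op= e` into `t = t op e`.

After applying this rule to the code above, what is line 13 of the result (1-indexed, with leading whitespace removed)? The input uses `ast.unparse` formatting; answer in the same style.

Transformed code:
def main(a, rows, height):
    height = 25 // 99
    handle(height)
    height = height // 99
    for rows in a:
        rows = 19
        v = height * height
    a = a + process(a)
    height = rows
    v = v - 35
    rows = 8 // v % a
    v = emit(a // rows)
    height = height // 99
    return a

height = height // 99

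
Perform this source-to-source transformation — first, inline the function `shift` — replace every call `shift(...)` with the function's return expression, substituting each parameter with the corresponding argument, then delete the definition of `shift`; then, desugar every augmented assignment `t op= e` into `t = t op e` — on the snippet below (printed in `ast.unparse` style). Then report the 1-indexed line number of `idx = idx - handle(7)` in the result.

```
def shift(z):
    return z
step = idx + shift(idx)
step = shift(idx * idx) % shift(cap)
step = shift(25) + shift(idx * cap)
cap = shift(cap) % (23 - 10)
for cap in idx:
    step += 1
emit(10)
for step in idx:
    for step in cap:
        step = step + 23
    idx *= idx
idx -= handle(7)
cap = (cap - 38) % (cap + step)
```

Transformed code:
step = idx + idx
step = idx * idx % cap
step = 25 + idx * cap
cap = cap % (23 - 10)
for cap in idx:
    step = step + 1
emit(10)
for step in idx:
    for step in cap:
        step = step + 23
    idx = idx * idx
idx = idx - handle(7)
cap = (cap - 38) % (cap + step)

12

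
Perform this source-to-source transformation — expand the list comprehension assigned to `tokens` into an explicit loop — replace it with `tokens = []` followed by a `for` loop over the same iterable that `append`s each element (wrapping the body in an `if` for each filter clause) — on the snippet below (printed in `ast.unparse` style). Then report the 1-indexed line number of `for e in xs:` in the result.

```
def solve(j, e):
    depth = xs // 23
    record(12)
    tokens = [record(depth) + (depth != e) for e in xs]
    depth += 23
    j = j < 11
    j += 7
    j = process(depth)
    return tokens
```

5

Transformed code:
def solve(j, e):
    depth = xs // 23
    record(12)
    tokens = []
    for e in xs:
        tokens.append(record(depth) + (depth != e))
    depth += 23
    j = j < 11
    j += 7
    j = process(depth)
    return tokens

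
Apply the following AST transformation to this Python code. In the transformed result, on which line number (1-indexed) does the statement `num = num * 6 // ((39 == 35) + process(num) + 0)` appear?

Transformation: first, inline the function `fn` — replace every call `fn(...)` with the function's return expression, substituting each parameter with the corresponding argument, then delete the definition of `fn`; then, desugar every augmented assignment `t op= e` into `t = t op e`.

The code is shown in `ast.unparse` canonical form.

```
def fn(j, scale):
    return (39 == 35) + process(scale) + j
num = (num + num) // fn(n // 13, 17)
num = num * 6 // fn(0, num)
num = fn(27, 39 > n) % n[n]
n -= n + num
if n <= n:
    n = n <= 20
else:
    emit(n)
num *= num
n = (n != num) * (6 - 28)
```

2

Transformed code:
num = (num + num) // ((39 == 35) + process(17) + n // 13)
num = num * 6 // ((39 == 35) + process(num) + 0)
num = ((39 == 35) + process(39 > n) + 27) % n[n]
n = n - (n + num)
if n <= n:
    n = n <= 20
else:
    emit(n)
num = num * num
n = (n != num) * (6 - 28)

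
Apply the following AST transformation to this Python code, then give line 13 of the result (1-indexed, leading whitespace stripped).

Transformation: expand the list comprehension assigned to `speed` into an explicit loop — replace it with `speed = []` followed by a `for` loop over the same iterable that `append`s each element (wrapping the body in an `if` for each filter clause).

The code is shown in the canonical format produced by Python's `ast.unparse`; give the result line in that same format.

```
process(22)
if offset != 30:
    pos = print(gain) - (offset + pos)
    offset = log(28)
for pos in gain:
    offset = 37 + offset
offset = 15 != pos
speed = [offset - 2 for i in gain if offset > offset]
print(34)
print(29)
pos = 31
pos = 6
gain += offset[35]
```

Transformed code:
process(22)
if offset != 30:
    pos = print(gain) - (offset + pos)
    offset = log(28)
for pos in gain:
    offset = 37 + offset
offset = 15 != pos
speed = []
for i in gain:
    if offset > offset:
        speed.append(offset - 2)
print(34)
print(29)
pos = 31
pos = 6
gain += offset[35]

print(29)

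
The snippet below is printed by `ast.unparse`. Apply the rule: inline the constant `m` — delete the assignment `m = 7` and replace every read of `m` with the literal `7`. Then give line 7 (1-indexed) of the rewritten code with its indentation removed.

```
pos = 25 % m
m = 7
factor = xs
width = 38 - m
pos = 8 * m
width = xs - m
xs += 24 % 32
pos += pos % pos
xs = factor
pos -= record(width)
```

pos += pos % pos

Transformed code:
pos = 25 % 7
factor = xs
width = 38 - 7
pos = 8 * 7
width = xs - 7
xs += 24 % 32
pos += pos % pos
xs = factor
pos -= record(width)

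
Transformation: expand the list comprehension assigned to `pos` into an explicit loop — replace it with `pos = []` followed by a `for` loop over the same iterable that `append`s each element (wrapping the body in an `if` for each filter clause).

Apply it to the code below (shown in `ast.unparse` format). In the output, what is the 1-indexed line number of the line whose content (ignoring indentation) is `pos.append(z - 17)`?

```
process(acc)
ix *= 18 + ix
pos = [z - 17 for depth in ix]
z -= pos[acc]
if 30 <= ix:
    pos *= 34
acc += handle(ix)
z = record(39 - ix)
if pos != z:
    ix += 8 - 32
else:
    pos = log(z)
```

Transformed code:
process(acc)
ix *= 18 + ix
pos = []
for depth in ix:
    pos.append(z - 17)
z -= pos[acc]
if 30 <= ix:
    pos *= 34
acc += handle(ix)
z = record(39 - ix)
if pos != z:
    ix += 8 - 32
else:
    pos = log(z)

5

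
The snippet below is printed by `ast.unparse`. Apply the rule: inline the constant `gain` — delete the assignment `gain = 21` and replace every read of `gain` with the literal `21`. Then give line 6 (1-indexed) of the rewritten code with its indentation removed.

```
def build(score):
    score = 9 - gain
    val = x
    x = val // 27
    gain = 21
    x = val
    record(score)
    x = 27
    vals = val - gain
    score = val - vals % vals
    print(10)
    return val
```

Transformed code:
def build(score):
    score = 9 - 21
    val = x
    x = val // 27
    x = val
    record(score)
    x = 27
    vals = val - 21
    score = val - vals % vals
    print(10)
    return val

record(score)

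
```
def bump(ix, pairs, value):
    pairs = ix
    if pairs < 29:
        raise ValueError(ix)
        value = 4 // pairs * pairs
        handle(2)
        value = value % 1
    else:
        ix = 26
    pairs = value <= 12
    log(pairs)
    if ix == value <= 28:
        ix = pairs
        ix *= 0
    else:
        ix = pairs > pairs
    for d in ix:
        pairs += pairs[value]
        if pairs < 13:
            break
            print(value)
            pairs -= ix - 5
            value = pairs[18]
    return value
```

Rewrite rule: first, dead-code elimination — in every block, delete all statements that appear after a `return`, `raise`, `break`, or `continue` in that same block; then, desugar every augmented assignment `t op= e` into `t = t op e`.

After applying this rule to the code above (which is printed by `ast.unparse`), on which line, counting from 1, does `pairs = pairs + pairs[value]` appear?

Transformed code:
def bump(ix, pairs, value):
    pairs = ix
    if pairs < 29:
        raise ValueError(ix)
    else:
        ix = 26
    pairs = value <= 12
    log(pairs)
    if ix == value <= 28:
        ix = pairs
        ix = ix * 0
    else:
        ix = pairs > pairs
    for d in ix:
        pairs = pairs + pairs[value]
        if pairs < 13:
            break
    return value

15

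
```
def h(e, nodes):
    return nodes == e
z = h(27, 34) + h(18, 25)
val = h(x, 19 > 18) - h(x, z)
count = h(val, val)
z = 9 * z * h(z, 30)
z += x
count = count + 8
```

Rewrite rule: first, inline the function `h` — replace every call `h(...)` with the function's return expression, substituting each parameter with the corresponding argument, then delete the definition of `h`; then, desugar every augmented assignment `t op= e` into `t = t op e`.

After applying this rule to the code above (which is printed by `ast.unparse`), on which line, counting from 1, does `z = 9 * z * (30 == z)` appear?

Transformed code:
z = (34 == 27) + (25 == 18)
val = ((19 > 18) == x) - (z == x)
count = val == val
z = 9 * z * (30 == z)
z = z + x
count = count + 8

4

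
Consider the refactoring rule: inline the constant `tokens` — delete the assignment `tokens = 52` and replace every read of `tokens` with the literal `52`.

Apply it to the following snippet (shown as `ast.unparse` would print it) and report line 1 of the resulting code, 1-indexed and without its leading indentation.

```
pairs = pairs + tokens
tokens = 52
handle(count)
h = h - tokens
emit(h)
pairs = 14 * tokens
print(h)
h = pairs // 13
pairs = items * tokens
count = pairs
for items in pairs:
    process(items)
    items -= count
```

pairs = pairs + 52

Transformed code:
pairs = pairs + 52
handle(count)
h = h - 52
emit(h)
pairs = 14 * 52
print(h)
h = pairs // 13
pairs = items * 52
count = pairs
for items in pairs:
    process(items)
    items -= count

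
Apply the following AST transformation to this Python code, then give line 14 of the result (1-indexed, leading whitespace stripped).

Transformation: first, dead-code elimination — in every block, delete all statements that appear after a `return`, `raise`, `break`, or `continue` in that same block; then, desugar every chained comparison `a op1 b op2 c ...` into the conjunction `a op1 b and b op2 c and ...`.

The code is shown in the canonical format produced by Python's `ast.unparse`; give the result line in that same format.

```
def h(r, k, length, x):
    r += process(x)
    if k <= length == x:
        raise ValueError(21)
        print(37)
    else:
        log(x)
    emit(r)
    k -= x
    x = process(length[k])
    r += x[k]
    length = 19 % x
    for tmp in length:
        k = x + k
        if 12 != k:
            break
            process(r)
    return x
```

if 12 != k:

Transformed code:
def h(r, k, length, x):
    r += process(x)
    if k <= length and length == x:
        raise ValueError(21)
    else:
        log(x)
    emit(r)
    k -= x
    x = process(length[k])
    r += x[k]
    length = 19 % x
    for tmp in length:
        k = x + k
        if 12 != k:
            break
    return x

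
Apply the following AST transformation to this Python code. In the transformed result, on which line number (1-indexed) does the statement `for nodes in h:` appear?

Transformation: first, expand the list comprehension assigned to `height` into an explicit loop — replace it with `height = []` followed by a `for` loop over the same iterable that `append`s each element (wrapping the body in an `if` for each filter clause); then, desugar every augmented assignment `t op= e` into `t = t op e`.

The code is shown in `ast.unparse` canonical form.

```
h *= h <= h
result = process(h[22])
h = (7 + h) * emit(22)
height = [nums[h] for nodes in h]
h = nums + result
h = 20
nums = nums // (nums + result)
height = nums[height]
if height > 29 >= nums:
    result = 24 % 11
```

Transformed code:
h = h * (h <= h)
result = process(h[22])
h = (7 + h) * emit(22)
height = []
for nodes in h:
    height.append(nums[h])
h = nums + result
h = 20
nums = nums // (nums + result)
height = nums[height]
if height > 29 >= nums:
    result = 24 % 11

5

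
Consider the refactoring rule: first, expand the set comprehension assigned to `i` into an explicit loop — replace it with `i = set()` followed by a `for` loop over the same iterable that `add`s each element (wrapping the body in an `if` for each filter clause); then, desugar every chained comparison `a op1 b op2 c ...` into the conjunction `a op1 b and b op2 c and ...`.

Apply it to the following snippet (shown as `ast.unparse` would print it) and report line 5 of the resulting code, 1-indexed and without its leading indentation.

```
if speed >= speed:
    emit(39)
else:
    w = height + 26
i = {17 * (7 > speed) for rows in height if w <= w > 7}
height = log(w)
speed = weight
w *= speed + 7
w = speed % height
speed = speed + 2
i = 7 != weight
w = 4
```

Transformed code:
if speed >= speed:
    emit(39)
else:
    w = height + 26
i = set()
for rows in height:
    if w <= w and w > 7:
        i.add(17 * (7 > speed))
height = log(w)
speed = weight
w *= speed + 7
w = speed % height
speed = speed + 2
i = 7 != weight
w = 4

i = set()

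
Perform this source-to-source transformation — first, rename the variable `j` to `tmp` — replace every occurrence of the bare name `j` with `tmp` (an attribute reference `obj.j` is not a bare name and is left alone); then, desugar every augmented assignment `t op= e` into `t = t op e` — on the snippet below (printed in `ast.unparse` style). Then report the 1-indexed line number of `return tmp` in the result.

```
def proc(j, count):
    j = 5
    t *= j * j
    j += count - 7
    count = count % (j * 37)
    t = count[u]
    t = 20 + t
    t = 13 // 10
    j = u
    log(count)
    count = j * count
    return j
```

Transformed code:
def proc(tmp, count):
    tmp = 5
    t = t * (tmp * tmp)
    tmp = tmp + (count - 7)
    count = count % (tmp * 37)
    t = count[u]
    t = 20 + t
    t = 13 // 10
    tmp = u
    log(count)
    count = tmp * count
    return tmp

12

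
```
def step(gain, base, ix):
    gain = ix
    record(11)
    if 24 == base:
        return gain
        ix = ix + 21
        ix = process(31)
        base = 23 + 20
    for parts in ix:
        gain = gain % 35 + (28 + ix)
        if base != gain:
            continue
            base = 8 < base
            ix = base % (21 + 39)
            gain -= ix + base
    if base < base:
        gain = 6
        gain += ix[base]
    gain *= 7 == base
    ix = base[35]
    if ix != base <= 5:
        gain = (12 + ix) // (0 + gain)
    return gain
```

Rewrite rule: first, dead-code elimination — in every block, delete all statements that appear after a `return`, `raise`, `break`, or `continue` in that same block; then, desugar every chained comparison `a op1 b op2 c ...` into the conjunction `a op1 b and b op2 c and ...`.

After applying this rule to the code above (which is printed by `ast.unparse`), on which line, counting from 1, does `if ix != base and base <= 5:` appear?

15

Transformed code:
def step(gain, base, ix):
    gain = ix
    record(11)
    if 24 == base:
        return gain
    for parts in ix:
        gain = gain % 35 + (28 + ix)
        if base != gain:
            continue
    if base < base:
        gain = 6
        gain += ix[base]
    gain *= 7 == base
    ix = base[35]
    if ix != base and base <= 5:
        gain = (12 + ix) // (0 + gain)
    return gain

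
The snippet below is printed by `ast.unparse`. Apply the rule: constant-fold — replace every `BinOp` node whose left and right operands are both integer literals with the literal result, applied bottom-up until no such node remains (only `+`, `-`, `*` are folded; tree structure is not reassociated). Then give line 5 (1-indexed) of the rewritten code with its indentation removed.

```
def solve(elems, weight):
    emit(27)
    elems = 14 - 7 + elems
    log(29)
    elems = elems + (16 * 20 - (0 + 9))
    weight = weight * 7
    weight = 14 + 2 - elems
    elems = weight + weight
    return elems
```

Transformed code:
def solve(elems, weight):
    emit(27)
    elems = 7 + elems
    log(29)
    elems = elems + 311
    weight = weight * 7
    weight = 16 - elems
    elems = weight + weight
    return elems

elems = elems + 311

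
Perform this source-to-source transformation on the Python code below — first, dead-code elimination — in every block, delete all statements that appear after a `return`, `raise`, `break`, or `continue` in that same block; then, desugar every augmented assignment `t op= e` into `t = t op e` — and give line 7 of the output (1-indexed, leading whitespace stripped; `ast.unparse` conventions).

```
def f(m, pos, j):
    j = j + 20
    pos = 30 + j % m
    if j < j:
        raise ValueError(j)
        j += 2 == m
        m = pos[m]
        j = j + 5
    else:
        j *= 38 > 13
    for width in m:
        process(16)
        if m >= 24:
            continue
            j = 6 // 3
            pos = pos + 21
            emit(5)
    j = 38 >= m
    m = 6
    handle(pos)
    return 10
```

Transformed code:
def f(m, pos, j):
    j = j + 20
    pos = 30 + j % m
    if j < j:
        raise ValueError(j)
    else:
        j = j * (38 > 13)
    for width in m:
        process(16)
        if m >= 24:
            continue
    j = 38 >= m
    m = 6
    handle(pos)
    return 10

j = j * (38 > 13)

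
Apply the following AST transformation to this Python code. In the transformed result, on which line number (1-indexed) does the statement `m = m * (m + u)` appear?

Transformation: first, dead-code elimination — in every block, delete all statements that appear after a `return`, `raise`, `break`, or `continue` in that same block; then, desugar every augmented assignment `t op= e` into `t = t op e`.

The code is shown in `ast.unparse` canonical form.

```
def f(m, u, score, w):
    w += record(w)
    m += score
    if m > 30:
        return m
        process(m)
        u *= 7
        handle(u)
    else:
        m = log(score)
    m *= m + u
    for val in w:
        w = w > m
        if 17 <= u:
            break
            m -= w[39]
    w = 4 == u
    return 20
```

8

Transformed code:
def f(m, u, score, w):
    w = w + record(w)
    m = m + score
    if m > 30:
        return m
    else:
        m = log(score)
    m = m * (m + u)
    for val in w:
        w = w > m
        if 17 <= u:
            break
    w = 4 == u
    return 20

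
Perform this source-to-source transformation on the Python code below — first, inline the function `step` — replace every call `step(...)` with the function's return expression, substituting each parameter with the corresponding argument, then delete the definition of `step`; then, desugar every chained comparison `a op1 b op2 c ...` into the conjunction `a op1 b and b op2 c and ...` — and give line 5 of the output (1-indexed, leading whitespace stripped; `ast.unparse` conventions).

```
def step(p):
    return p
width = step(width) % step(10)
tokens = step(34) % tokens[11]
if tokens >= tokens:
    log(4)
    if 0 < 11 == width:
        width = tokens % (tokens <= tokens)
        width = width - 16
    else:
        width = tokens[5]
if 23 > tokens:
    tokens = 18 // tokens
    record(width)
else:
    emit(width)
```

Transformed code:
width = width % 10
tokens = 34 % tokens[11]
if tokens >= tokens:
    log(4)
    if 0 < 11 and 11 == width:
        width = tokens % (tokens <= tokens)
        width = width - 16
    else:
        width = tokens[5]
if 23 > tokens:
    tokens = 18 // tokens
    record(width)
else:
    emit(width)

if 0 < 11 and 11 == width:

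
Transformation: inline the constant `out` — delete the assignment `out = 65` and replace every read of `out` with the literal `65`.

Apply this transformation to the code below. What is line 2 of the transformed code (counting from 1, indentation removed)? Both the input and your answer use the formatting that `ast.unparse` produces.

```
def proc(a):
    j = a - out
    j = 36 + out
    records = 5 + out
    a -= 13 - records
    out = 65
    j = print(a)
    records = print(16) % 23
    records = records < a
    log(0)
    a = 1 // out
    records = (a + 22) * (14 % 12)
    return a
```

j = a - 65

Transformed code:
def proc(a):
    j = a - 65
    j = 36 + 65
    records = 5 + 65
    a -= 13 - records
    j = print(a)
    records = print(16) % 23
    records = records < a
    log(0)
    a = 1 // 65
    records = (a + 22) * (14 % 12)
    return a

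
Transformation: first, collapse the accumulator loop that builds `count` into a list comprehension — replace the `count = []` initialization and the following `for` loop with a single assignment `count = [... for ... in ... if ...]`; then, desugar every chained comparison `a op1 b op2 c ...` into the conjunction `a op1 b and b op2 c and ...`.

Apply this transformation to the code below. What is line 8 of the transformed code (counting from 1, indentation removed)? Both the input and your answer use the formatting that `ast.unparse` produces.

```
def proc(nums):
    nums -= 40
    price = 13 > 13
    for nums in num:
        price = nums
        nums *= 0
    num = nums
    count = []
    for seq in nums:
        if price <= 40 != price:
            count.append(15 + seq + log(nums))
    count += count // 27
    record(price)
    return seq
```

Transformed code:
def proc(nums):
    nums -= 40
    price = 13 > 13
    for nums in num:
        price = nums
        nums *= 0
    num = nums
    count = [15 + seq + log(nums) for seq in nums if price <= 40 and 40 != price]
    count += count // 27
    record(price)
    return seq

count = [15 + seq + log(nums) for seq in nums if price <= 40 and 40 != price]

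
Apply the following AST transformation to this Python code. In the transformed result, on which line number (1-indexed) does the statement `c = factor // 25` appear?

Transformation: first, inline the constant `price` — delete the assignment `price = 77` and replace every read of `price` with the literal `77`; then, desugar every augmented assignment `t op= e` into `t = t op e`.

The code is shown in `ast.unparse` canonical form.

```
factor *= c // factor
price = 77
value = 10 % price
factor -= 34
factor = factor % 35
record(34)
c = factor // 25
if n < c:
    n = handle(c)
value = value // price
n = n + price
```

Transformed code:
factor = factor * (c // factor)
value = 10 % 77
factor = factor - 34
factor = factor % 35
record(34)
c = factor // 25
if n < c:
    n = handle(c)
value = value // 77
n = n + 77

6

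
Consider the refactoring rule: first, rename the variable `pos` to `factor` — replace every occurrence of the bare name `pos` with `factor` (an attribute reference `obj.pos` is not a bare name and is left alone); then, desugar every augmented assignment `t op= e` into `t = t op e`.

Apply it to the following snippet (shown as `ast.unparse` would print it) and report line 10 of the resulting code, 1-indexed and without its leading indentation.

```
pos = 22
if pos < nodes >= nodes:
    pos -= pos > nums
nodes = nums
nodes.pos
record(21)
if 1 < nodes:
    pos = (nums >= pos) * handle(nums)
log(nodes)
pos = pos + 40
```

Transformed code:
factor = 22
if factor < nodes >= nodes:
    factor = factor - (factor > nums)
nodes = nums
nodes.pos
record(21)
if 1 < nodes:
    factor = (nums >= factor) * handle(nums)
log(nodes)
factor = factor + 40

factor = factor + 40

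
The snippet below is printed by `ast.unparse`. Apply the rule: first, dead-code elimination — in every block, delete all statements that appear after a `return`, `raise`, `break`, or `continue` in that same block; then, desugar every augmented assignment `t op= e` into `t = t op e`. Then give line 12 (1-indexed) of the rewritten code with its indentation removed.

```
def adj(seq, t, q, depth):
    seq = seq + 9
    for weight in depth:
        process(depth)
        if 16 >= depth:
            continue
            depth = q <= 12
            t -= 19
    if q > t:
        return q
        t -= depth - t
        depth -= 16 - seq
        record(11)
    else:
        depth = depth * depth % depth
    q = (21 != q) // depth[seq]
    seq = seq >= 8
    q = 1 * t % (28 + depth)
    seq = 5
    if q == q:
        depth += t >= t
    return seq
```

Transformed code:
def adj(seq, t, q, depth):
    seq = seq + 9
    for weight in depth:
        process(depth)
        if 16 >= depth:
            continue
    if q > t:
        return q
    else:
        depth = depth * depth % depth
    q = (21 != q) // depth[seq]
    seq = seq >= 8
    q = 1 * t % (28 + depth)
    seq = 5
    if q == q:
        depth = depth + (t >= t)
    return seq

seq = seq >= 8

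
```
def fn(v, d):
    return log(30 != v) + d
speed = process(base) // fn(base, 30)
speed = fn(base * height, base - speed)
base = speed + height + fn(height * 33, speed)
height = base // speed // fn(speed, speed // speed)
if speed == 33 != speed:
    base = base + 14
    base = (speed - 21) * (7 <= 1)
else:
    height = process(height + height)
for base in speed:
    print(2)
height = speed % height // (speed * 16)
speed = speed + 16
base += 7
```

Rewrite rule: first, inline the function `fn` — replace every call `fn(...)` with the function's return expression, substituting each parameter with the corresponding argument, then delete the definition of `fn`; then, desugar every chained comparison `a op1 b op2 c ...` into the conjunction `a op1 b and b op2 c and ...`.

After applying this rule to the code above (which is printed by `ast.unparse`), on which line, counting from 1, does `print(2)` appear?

11

Transformed code:
speed = process(base) // (log(30 != base) + 30)
speed = log(30 != base * height) + (base - speed)
base = speed + height + (log(30 != height * 33) + speed)
height = base // speed // (log(30 != speed) + speed // speed)
if speed == 33 and 33 != speed:
    base = base + 14
    base = (speed - 21) * (7 <= 1)
else:
    height = process(height + height)
for base in speed:
    print(2)
height = speed % height // (speed * 16)
speed = speed + 16
base += 7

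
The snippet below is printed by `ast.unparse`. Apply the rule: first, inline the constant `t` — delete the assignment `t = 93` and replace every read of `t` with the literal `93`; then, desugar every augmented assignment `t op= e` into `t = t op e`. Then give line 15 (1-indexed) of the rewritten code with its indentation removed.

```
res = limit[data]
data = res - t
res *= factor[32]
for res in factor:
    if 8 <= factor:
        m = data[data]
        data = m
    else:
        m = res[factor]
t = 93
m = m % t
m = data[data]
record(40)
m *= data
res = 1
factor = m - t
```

Transformed code:
res = limit[data]
data = res - 93
res = res * factor[32]
for res in factor:
    if 8 <= factor:
        m = data[data]
        data = m
    else:
        m = res[factor]
m = m % 93
m = data[data]
record(40)
m = m * data
res = 1
factor = m - 93

factor = m - 93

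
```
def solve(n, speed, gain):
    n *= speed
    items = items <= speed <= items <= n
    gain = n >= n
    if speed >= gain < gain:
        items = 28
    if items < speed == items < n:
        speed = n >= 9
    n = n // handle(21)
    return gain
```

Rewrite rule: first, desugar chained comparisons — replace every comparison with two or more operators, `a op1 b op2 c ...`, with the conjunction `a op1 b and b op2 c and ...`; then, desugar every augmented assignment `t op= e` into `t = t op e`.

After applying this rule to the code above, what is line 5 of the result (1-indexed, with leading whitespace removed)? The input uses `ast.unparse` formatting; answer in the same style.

Transformed code:
def solve(n, speed, gain):
    n = n * speed
    items = items <= speed and speed <= items and (items <= n)
    gain = n >= n
    if speed >= gain and gain < gain:
        items = 28
    if items < speed and speed == items and (items < n):
        speed = n >= 9
    n = n // handle(21)
    return gain

if speed >= gain and gain < gain:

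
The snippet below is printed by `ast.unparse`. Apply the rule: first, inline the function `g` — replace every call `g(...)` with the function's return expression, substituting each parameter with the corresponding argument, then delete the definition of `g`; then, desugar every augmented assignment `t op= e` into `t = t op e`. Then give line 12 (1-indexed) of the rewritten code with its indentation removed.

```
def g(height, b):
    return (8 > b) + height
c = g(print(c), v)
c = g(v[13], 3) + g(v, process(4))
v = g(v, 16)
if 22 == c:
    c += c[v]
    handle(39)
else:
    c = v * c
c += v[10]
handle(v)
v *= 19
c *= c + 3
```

c = c * (c + 3)

Transformed code:
c = (8 > v) + print(c)
c = (8 > 3) + v[13] + ((8 > process(4)) + v)
v = (8 > 16) + v
if 22 == c:
    c = c + c[v]
    handle(39)
else:
    c = v * c
c = c + v[10]
handle(v)
v = v * 19
c = c * (c + 3)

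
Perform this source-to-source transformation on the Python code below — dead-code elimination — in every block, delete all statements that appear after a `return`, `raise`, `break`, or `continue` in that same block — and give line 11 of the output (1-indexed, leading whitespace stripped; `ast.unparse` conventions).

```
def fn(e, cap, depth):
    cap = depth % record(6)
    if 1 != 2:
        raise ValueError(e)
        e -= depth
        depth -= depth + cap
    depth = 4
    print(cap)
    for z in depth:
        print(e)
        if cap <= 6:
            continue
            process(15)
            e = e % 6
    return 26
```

Transformed code:
def fn(e, cap, depth):
    cap = depth % record(6)
    if 1 != 2:
        raise ValueError(e)
    depth = 4
    print(cap)
    for z in depth:
        print(e)
        if cap <= 6:
            continue
    return 26

return 26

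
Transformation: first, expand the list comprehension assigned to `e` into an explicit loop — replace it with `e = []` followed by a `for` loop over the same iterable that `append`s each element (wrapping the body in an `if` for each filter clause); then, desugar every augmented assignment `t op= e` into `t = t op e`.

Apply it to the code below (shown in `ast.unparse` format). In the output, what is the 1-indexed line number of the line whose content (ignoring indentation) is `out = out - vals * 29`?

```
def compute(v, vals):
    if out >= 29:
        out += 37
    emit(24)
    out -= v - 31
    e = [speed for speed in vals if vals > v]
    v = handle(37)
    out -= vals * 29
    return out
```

11

Transformed code:
def compute(v, vals):
    if out >= 29:
        out = out + 37
    emit(24)
    out = out - (v - 31)
    e = []
    for speed in vals:
        if vals > v:
            e.append(speed)
    v = handle(37)
    out = out - vals * 29
    return out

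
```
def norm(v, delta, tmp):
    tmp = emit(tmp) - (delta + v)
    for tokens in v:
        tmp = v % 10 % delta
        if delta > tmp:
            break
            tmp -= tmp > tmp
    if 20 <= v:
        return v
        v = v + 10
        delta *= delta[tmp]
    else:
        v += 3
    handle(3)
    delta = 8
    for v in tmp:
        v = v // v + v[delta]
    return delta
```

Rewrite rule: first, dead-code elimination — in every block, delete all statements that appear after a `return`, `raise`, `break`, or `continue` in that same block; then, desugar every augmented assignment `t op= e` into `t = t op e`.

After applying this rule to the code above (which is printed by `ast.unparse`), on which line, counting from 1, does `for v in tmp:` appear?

Transformed code:
def norm(v, delta, tmp):
    tmp = emit(tmp) - (delta + v)
    for tokens in v:
        tmp = v % 10 % delta
        if delta > tmp:
            break
    if 20 <= v:
        return v
    else:
        v = v + 3
    handle(3)
    delta = 8
    for v in tmp:
        v = v // v + v[delta]
    return delta

13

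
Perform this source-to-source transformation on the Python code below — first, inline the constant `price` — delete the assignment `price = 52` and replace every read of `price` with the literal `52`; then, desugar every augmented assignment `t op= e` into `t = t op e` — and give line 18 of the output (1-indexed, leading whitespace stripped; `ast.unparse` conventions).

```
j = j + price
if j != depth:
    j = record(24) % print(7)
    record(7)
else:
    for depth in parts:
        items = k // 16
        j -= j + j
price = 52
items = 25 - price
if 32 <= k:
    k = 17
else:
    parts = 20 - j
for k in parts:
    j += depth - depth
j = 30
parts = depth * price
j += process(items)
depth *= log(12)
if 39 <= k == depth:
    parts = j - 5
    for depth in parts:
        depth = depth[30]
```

j = j + process(items)

Transformed code:
j = j + 52
if j != depth:
    j = record(24) % print(7)
    record(7)
else:
    for depth in parts:
        items = k // 16
        j = j - (j + j)
items = 25 - 52
if 32 <= k:
    k = 17
else:
    parts = 20 - j
for k in parts:
    j = j + (depth - depth)
j = 30
parts = depth * 52
j = j + process(items)
depth = depth * log(12)
if 39 <= k == depth:
    parts = j - 5
    for depth in parts:
        depth = depth[30]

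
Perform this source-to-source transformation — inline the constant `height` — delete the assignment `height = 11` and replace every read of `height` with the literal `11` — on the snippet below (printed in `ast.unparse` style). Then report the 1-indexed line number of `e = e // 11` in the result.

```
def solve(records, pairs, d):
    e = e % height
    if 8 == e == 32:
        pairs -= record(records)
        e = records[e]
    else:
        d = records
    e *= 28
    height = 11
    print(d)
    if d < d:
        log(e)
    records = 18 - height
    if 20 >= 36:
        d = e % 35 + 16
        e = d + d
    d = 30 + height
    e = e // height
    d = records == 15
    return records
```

Transformed code:
def solve(records, pairs, d):
    e = e % 11
    if 8 == e == 32:
        pairs -= record(records)
        e = records[e]
    else:
        d = records
    e *= 28
    print(d)
    if d < d:
        log(e)
    records = 18 - 11
    if 20 >= 36:
        d = e % 35 + 16
        e = d + d
    d = 30 + 11
    e = e // 11
    d = records == 15
    return records

17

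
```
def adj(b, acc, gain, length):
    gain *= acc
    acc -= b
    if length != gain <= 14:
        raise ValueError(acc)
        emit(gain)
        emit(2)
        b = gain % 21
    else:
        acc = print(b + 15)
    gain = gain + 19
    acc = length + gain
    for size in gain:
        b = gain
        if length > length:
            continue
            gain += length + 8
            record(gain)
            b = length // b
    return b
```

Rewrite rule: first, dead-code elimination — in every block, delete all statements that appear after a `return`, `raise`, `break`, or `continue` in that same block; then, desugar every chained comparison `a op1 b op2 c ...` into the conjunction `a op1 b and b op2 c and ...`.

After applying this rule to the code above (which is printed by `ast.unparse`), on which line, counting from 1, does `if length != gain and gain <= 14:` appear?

4

Transformed code:
def adj(b, acc, gain, length):
    gain *= acc
    acc -= b
    if length != gain and gain <= 14:
        raise ValueError(acc)
    else:
        acc = print(b + 15)
    gain = gain + 19
    acc = length + gain
    for size in gain:
        b = gain
        if length > length:
            continue
    return b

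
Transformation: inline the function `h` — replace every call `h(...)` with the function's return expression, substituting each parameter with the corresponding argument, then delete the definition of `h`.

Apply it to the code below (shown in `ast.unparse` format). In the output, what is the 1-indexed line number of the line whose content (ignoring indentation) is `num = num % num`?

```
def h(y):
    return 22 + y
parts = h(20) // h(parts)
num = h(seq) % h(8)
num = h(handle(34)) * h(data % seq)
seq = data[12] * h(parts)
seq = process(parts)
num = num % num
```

Transformed code:
parts = (22 + 20) // (22 + parts)
num = (22 + seq) % (22 + 8)
num = (22 + handle(34)) * (22 + data % seq)
seq = data[12] * (22 + parts)
seq = process(parts)
num = num % num

6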